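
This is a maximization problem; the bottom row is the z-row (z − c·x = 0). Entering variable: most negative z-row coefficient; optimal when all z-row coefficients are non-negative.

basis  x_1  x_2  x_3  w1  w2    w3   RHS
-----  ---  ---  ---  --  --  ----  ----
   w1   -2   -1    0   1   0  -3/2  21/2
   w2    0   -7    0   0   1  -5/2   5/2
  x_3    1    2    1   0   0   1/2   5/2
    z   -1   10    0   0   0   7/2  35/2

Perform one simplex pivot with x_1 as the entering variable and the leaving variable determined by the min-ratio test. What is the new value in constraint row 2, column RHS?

Ratio test on column x_1 — row 1: entry -2 ≤ 0; row 2: entry 0 ≤ 0; row 3: (5/2)/1 = 5/2. Minimum is 5/2 at row 3 (x_3 leaves); pivot element 1.
Divide row 3 by 1; eliminate column x_1 from the other rows.
Row 2 update in column RHS: 5/2 − 0·(5/2) = 5/2.

5/2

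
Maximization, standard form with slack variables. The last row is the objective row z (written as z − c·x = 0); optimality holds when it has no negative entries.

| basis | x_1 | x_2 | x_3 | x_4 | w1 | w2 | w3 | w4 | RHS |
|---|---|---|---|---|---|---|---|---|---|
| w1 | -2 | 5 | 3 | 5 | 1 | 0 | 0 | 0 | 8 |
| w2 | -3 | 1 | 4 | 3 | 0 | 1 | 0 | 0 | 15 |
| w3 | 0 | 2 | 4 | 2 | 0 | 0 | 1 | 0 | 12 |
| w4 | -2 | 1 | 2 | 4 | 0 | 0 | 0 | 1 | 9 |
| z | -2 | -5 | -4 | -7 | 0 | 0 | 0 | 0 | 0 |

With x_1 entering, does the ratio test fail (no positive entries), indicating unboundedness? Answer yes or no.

Every constraint-row entry in column x_1 is ≤ 0, so increasing x_1 is unbounded.

yes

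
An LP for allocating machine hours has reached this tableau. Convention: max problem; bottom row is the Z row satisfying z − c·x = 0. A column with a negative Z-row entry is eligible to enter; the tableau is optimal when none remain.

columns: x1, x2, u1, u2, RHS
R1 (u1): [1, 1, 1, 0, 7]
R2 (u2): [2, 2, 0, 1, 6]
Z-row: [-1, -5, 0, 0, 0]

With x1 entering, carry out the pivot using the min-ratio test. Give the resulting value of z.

3

Ratio test on column x1 — row 1: 7/1 = 7; row 2: 6/2 = 3. Minimum is 3 at row 2 (u2 leaves); pivot element 2.
Pivot on row 2; the Z-row RHS becomes 0 − (-1)·3 = 3.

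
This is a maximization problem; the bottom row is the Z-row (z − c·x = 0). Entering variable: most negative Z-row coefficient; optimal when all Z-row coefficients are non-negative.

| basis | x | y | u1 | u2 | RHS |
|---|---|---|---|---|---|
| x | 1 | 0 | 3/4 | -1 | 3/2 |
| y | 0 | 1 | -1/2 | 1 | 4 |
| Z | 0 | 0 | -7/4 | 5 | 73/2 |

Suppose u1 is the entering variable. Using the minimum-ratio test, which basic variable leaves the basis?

Column u1 entries and ratios — x: (3/2)/(3/4) = 2; y: -1/2 ≤ 0, skip.
Smallest ratio is 2 in the row of x, so x leaves.

x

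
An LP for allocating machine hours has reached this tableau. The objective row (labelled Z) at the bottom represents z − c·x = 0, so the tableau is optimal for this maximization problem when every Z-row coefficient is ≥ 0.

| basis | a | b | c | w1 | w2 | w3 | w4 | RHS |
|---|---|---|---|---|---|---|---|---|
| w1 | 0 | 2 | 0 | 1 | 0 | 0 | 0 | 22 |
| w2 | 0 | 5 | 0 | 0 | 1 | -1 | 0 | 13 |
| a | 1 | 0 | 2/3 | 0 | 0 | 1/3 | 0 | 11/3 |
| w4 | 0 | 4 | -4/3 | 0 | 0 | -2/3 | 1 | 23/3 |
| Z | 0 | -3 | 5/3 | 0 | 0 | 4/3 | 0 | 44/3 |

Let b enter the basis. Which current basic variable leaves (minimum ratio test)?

Column b entries and ratios — w1: 22/2 = 11; w2: 13/5 = 13/5; a: 0 ≤ 0, skip; w4: (23/3)/4 = 23/12.
Smallest ratio is 23/12 in the row of w4, so w4 leaves.

w4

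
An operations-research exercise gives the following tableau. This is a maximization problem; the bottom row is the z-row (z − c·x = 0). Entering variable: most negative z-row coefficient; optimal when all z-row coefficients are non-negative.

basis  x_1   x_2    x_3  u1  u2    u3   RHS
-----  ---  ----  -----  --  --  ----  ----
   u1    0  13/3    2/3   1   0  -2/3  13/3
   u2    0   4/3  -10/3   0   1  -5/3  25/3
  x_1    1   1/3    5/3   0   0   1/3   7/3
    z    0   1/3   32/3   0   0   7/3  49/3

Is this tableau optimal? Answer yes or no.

Every z-row coefficient is ≥ 0, so the tableau is optimal.

yes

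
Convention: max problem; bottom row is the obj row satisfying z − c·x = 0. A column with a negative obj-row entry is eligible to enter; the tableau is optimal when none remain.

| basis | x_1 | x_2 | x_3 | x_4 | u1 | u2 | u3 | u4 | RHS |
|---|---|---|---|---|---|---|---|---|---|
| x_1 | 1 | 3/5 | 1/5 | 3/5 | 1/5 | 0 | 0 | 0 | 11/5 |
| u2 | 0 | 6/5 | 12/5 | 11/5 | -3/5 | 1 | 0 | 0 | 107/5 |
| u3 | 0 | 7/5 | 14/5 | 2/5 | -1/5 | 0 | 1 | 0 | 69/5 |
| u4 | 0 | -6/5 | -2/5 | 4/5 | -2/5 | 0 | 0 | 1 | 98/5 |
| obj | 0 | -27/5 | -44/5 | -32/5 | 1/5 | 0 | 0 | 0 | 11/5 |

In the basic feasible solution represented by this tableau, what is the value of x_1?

11/5

x_1 is basic (row 1); its value is the RHS of that row, 11/5.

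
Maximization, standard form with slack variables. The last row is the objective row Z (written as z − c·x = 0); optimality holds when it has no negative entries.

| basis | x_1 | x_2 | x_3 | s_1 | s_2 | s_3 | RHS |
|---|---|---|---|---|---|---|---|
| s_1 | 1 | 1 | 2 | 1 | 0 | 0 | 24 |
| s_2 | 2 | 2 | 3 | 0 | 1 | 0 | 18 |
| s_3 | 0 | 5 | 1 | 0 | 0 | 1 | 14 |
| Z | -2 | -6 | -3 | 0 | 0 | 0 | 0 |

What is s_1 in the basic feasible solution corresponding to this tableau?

24

s_1 is basic (row 1); its value is the RHS of that row, 24.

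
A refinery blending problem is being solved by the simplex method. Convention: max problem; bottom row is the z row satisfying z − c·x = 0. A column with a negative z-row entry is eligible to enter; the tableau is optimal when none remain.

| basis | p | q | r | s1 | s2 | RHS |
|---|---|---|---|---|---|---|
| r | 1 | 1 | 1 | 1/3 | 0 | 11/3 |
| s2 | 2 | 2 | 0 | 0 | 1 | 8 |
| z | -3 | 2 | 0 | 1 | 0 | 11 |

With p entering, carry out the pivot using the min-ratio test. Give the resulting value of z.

22

Ratio test on column p — row 1: (11/3)/1 = 11/3; row 2: 8/2 = 4. Minimum is 11/3 at row 1 (r leaves); pivot element 1.
Pivot on row 1; the z-row RHS becomes 11 − (-3)·(11/3) = 22.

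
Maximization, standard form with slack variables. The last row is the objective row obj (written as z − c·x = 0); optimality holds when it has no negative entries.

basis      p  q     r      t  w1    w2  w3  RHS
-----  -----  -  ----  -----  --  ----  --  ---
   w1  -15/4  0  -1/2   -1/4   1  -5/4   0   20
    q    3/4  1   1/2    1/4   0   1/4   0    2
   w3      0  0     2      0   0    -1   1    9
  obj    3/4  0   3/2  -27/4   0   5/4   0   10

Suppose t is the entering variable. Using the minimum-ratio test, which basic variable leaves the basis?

q

Column t entries and ratios — w1: -1/4 ≤ 0, skip; q: 2/(1/4) = 8; w3: 0 ≤ 0, skip.
Smallest ratio is 8 in the row of q, so q leaves.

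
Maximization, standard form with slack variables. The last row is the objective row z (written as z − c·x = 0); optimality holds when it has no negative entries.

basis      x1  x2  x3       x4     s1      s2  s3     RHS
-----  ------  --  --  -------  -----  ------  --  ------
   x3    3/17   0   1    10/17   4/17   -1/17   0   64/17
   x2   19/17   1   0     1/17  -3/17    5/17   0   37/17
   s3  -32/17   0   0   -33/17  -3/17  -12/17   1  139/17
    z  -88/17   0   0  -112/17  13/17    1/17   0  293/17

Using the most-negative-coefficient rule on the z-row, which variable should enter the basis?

x4

Negative z-row entries: x1: -88/17, x4: -112/17.
The most negative is -112/17 in column x4, so x4 enters.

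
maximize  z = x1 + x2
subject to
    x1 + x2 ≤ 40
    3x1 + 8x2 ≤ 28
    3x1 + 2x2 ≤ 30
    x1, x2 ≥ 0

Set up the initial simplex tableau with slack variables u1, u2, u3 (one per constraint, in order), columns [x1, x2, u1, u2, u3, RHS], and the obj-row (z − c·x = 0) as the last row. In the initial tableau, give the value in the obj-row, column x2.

The obj-row carries the negated objective coefficients: the x2 entry is -1.

-1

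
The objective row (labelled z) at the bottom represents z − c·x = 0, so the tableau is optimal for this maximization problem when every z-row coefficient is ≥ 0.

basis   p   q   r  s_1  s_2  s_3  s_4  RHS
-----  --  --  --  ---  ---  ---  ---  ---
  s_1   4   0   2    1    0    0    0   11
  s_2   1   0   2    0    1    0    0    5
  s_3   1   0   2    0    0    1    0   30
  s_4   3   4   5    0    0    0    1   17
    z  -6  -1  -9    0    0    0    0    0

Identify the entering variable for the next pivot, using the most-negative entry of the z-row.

r

Negative z-row entries: p: -6, q: -1, r: -9.
The most negative is -9 in column r, so r enters.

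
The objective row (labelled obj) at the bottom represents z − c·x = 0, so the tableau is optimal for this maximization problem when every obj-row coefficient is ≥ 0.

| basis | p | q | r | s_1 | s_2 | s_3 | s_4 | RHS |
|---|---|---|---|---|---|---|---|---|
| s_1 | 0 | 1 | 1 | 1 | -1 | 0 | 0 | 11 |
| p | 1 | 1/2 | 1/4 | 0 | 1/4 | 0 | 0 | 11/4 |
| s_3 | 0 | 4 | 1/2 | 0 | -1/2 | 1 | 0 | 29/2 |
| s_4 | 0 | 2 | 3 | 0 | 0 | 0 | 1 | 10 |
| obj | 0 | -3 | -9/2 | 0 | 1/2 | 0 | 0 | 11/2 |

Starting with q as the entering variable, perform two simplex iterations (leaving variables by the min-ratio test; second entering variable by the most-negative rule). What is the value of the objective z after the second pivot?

41/2

Ratio test on column q — row 1: 11/1 = 11; row 2: (11/4)/(1/2) = 11/2; row 3: (29/2)/4 = 29/8; row 4: 10/2 = 5. Minimum is 29/8 at row 3 (s_3 leaves); pivot element 4.
Pivot on row 3; the obj-row RHS becomes 11/2 − (-3)·(29/8) = 131/8.
Next entering variable (most negative obj-row entry -33/8): r.
Ratio test on column r — row 1: (59/8)/(7/8) = 59/7; row 2: (15/16)/(3/16) = 5; row 3: (29/8)/(1/8) = 29; row 4: (11/4)/(11/4) = 1. Minimum is 1 at row 4 (s_4 leaves); pivot element 11/4.
After the second pivot the obj-row RHS is 131/8 − (-33/8)·1 = 41/2.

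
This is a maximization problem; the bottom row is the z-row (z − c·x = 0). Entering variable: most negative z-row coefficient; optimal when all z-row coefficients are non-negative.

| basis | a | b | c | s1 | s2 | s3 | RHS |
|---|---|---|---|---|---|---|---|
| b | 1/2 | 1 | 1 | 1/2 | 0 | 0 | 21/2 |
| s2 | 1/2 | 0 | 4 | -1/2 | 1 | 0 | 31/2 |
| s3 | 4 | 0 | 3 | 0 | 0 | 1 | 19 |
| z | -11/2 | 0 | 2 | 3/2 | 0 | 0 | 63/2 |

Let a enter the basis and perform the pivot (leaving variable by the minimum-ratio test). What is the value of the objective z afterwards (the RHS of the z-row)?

Ratio test on column a — row 1: (21/2)/(1/2) = 21; row 2: (31/2)/(1/2) = 31; row 3: 19/4 = 19/4. Minimum is 19/4 at row 3 (s3 leaves); pivot element 4.
Pivot on row 3; the z-row RHS becomes 63/2 − (-11/2)·(19/4) = 461/8.

461/8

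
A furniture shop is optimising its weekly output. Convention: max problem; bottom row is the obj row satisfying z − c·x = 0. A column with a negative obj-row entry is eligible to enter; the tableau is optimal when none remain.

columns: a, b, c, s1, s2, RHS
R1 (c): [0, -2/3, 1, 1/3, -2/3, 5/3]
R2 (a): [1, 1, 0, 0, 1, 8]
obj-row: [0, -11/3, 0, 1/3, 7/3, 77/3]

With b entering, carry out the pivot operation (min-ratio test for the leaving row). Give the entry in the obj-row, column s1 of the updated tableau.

Ratio test on column b — row 1: entry -2/3 ≤ 0; row 2: 8/1 = 8. Minimum is 8 at row 2 (a leaves); pivot element 1.
Divide row 2 by 1; eliminate column b from the other rows.
obj-row update in column s1: 1/3 − (-11/3)·0 = 1/3.

1/3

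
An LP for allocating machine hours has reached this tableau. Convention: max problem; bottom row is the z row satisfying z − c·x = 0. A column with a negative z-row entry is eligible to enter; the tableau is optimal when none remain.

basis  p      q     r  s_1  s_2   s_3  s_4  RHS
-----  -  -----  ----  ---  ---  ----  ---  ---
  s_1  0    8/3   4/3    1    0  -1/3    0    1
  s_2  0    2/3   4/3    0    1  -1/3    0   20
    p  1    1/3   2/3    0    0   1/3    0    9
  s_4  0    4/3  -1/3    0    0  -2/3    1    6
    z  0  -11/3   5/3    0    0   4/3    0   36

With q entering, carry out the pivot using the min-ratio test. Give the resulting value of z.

Ratio test on column q — row 1: 1/(8/3) = 3/8; row 2: 20/(2/3) = 30; row 3: 9/(1/3) = 27; row 4: 6/(4/3) = 9/2. Minimum is 3/8 at row 1 (s_1 leaves); pivot element 8/3.
Pivot on row 1; the z-row RHS becomes 36 − (-11/3)·(3/8) = 299/8.

299/8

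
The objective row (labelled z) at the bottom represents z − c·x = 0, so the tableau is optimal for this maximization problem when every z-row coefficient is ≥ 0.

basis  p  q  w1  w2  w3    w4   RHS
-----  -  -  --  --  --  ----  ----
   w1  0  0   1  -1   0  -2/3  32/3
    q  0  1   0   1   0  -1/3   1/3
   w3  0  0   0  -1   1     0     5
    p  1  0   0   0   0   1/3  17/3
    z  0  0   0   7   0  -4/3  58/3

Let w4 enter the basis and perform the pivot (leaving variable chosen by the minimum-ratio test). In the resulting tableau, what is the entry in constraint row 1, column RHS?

22

Ratio test on column w4 — row 1: entry -2/3 ≤ 0; row 2: entry -1/3 ≤ 0; row 3: entry 0 ≤ 0; row 4: (17/3)/(1/3) = 17. Minimum is 17 at row 4 (p leaves); pivot element 1/3.
Divide row 4 by 1/3; eliminate column w4 from the other rows.
Row 1 update in column RHS: 32/3 − (-2/3)·17 = 22.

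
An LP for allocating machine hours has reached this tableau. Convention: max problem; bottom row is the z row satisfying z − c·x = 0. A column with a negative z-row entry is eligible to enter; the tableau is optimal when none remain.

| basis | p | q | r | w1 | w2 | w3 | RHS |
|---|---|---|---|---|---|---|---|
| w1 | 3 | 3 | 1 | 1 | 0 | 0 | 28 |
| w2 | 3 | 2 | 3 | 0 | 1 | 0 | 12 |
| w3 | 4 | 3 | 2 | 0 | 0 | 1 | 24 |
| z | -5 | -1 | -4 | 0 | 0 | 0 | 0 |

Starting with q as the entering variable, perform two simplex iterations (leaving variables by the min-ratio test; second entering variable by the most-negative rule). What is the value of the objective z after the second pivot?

Ratio test on column q — row 1: 28/3 = 28/3; row 2: 12/2 = 6; row 3: 24/3 = 8. Minimum is 6 at row 2 (w2 leaves); pivot element 2.
Pivot on row 2; the z-row RHS becomes 0 − (-1)·6 = 6.
Next entering variable (most negative z-row entry -7/2): p.
Ratio test on column p — row 1: entry -3/2 ≤ 0; row 2: 6/(3/2) = 4; row 3: entry -1/2 ≤ 0. Minimum is 4 at row 2 (q leaves); pivot element 3/2.
After the second pivot the z-row RHS is 6 − (-7/2)·4 = 20.

20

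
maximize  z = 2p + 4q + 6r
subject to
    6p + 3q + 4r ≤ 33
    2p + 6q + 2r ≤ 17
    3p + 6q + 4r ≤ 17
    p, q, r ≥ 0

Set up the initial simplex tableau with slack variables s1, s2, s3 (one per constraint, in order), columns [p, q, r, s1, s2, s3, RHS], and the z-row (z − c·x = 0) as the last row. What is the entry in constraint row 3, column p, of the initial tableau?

Constraint 3 has coefficient 3 on p.

3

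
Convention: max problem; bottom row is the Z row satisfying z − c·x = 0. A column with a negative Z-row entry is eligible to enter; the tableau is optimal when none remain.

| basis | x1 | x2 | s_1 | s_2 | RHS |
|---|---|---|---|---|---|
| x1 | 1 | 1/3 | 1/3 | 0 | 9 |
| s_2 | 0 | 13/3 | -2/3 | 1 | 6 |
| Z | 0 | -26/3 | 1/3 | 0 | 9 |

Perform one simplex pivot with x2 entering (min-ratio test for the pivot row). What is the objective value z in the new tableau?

Ratio test on column x2 — row 1: 9/(1/3) = 27; row 2: 6/(13/3) = 18/13. Minimum is 18/13 at row 2 (s_2 leaves); pivot element 13/3.
Pivot on row 2; the Z-row RHS becomes 9 − (-26/3)·(18/13) = 21.

21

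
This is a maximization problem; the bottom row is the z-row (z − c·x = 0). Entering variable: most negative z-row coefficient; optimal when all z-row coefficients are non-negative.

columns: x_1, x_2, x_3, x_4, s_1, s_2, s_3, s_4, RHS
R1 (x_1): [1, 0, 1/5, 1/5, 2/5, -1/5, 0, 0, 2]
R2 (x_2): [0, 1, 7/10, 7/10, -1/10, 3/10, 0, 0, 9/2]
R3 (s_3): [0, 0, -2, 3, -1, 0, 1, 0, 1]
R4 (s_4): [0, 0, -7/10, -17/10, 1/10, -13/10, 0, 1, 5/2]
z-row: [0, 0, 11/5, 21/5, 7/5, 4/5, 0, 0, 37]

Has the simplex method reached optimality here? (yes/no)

yes

Every z-row coefficient is ≥ 0, so the tableau is optimal.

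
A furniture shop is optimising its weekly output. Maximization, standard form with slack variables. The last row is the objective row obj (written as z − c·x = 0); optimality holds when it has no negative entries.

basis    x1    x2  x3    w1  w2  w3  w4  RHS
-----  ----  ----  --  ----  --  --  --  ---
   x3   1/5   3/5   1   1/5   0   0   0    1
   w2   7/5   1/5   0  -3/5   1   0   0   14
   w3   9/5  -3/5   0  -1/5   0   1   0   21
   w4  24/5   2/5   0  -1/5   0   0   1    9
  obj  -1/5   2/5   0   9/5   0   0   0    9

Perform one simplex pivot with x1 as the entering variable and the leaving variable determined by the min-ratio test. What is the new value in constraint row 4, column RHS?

15/8

Ratio test on column x1 — row 1: 1/(1/5) = 5; row 2: 14/(7/5) = 10; row 3: 21/(9/5) = 35/3; row 4: 9/(24/5) = 15/8. Minimum is 15/8 at row 4 (w4 leaves); pivot element 24/5.
Divide row 4 by 24/5; eliminate column x1 from the other rows.
In the new row 4, the RHS entry is the old entry divided by the pivot: 9/(24/5) = 15/8.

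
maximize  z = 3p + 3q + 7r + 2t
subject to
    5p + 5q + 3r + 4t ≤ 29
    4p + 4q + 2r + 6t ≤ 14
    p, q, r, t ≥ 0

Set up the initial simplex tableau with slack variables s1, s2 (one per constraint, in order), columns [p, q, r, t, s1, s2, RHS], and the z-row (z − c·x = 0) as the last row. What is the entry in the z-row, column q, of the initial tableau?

-3

The z-row carries the negated objective coefficients: the q entry is -3.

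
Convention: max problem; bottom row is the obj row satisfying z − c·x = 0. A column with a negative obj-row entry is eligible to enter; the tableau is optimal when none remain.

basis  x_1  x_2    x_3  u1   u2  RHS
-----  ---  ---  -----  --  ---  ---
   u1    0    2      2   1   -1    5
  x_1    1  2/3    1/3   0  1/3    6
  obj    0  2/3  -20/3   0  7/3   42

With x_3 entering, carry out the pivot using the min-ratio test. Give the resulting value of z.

176/3

Ratio test on column x_3 — row 1: 5/2 = 5/2; row 2: 6/(1/3) = 18. Minimum is 5/2 at row 1 (u1 leaves); pivot element 2.
Pivot on row 1; the obj-row RHS becomes 42 − (-20/3)·(5/2) = 176/3.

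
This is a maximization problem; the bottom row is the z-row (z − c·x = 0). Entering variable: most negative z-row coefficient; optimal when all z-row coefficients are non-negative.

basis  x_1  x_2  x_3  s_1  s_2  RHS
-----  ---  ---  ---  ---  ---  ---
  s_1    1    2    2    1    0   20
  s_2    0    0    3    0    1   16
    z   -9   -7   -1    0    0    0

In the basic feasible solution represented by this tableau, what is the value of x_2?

0

x_2 is not in the basis, so in the current basic feasible solution x_2 = 0.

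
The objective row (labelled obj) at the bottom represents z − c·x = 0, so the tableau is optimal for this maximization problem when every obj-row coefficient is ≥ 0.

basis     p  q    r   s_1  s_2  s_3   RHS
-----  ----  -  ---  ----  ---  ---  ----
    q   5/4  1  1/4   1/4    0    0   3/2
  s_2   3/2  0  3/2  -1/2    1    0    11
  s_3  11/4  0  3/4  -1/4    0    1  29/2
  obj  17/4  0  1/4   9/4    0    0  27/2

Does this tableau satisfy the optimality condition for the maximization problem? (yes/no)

Every obj-row coefficient is ≥ 0, so the tableau is optimal.

yes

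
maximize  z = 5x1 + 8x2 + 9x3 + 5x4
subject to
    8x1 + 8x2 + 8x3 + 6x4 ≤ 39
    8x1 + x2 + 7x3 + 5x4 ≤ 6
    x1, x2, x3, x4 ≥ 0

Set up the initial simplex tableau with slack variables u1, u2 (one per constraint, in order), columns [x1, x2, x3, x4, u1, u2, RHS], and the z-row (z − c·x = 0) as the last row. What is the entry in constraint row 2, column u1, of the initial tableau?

Slack u1 belongs to constraint 1; its column is the unit vector e_1, so the entry in row 2 is 0.

0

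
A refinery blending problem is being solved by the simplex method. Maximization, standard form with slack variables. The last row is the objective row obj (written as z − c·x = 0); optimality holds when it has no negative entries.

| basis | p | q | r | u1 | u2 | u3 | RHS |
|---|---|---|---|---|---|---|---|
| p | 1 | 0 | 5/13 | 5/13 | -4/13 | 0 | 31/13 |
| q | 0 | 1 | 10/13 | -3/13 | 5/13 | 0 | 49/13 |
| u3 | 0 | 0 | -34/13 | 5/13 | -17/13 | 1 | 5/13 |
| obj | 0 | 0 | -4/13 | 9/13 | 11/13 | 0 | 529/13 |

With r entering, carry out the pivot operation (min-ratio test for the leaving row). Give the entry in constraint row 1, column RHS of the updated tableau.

1/2

Ratio test on column r — row 1: (31/13)/(5/13) = 31/5; row 2: (49/13)/(10/13) = 49/10; row 3: entry -34/13 ≤ 0. Minimum is 49/10 at row 2 (q leaves); pivot element 10/13.
Divide row 2 by 10/13; eliminate column r from the other rows.
Row 1 update in column RHS: 31/13 − (5/13)·(49/10) = 1/2.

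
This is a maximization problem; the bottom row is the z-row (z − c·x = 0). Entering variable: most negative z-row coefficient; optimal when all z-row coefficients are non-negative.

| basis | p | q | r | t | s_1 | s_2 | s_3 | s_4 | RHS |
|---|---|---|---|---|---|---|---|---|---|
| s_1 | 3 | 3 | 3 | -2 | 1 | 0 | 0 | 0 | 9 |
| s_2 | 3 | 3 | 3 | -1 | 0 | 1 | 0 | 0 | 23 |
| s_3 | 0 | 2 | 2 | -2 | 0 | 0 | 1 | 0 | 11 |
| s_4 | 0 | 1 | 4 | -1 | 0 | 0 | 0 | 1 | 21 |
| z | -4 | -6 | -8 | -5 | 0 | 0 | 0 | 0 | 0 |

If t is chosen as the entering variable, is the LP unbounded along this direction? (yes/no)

Every constraint-row entry in column t is ≤ 0, so increasing t is unbounded.

yes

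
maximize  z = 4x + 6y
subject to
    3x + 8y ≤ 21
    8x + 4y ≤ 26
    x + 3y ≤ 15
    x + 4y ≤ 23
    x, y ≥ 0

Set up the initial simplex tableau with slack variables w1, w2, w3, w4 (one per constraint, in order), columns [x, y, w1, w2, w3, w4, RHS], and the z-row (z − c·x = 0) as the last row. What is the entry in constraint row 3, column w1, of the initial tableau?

Slack w1 belongs to constraint 1; its column is the unit vector e_1, so the entry in row 3 is 0.

0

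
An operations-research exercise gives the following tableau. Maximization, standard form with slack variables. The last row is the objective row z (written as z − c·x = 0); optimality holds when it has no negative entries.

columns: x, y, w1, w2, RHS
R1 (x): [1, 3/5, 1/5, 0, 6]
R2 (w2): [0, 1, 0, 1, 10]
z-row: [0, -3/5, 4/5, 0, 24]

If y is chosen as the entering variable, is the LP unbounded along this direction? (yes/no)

Column y has positive entries in row(s) 1, 2, so the ratio test bounds it — not unbounded.

no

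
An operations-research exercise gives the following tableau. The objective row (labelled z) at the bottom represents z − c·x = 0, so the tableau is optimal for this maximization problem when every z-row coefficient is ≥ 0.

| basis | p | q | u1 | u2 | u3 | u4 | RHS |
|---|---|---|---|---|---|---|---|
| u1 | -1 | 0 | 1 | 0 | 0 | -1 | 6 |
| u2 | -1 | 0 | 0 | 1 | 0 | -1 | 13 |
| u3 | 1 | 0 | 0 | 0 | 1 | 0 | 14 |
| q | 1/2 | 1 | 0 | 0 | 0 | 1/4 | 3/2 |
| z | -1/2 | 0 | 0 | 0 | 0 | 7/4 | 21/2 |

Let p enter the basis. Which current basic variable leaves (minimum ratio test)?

q

Column p entries and ratios — u1: -1 ≤ 0, skip; u2: -1 ≤ 0, skip; u3: 14/1 = 14; q: (3/2)/(1/2) = 3.
Smallest ratio is 3 in the row of q, so q leaves.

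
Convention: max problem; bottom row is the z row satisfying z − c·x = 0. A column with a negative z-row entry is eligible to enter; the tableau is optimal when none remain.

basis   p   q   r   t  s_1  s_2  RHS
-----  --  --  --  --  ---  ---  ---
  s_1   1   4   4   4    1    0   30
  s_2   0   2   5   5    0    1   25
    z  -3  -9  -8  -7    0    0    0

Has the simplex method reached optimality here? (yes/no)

The z-row has a negative entry -9 in column q, so it is not optimal.

no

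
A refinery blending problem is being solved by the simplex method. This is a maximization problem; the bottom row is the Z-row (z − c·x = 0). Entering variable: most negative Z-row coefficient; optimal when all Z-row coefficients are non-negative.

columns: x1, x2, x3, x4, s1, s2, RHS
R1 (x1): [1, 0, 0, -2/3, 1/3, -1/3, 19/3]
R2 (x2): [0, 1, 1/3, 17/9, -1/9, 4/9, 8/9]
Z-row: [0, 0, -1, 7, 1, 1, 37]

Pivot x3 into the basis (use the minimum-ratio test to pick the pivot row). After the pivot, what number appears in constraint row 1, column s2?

-1/3

Ratio test on column x3 — row 1: entry 0 ≤ 0; row 2: (8/9)/(1/3) = 8/3. Minimum is 8/3 at row 2 (x2 leaves); pivot element 1/3.
Divide row 2 by 1/3; eliminate column x3 from the other rows.
Row 1 update in column s2: -1/3 − 0·(4/3) = -1/3.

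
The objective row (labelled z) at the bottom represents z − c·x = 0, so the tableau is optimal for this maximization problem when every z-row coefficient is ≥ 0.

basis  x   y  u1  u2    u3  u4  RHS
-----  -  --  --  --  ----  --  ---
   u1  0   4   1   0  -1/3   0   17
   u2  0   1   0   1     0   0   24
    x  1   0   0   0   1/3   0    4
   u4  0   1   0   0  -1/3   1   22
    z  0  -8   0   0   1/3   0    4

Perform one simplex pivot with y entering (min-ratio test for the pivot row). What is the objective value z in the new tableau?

Ratio test on column y — row 1: 17/4 = 17/4; row 2: 24/1 = 24; row 3: entry 0 ≤ 0; row 4: 22/1 = 22. Minimum is 17/4 at row 1 (u1 leaves); pivot element 4.
Pivot on row 1; the z-row RHS becomes 4 − (-8)·(17/4) = 38.

38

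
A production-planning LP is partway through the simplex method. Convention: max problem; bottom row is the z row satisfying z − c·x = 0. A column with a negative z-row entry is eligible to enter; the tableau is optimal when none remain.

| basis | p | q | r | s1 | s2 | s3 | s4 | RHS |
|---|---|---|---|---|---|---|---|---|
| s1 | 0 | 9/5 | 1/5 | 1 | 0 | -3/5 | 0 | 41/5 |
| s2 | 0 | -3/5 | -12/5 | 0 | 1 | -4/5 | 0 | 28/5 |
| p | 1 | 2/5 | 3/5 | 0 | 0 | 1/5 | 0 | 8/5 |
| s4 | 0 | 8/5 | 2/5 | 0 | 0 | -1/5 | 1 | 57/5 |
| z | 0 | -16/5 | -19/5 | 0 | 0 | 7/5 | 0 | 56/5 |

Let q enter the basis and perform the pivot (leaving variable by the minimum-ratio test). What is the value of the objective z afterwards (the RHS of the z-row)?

24

Ratio test on column q — row 1: (41/5)/(9/5) = 41/9; row 2: entry -3/5 ≤ 0; row 3: (8/5)/(2/5) = 4; row 4: (57/5)/(8/5) = 57/8. Minimum is 4 at row 3 (p leaves); pivot element 2/5.
Pivot on row 3; the z-row RHS becomes 56/5 − (-16/5)·4 = 24.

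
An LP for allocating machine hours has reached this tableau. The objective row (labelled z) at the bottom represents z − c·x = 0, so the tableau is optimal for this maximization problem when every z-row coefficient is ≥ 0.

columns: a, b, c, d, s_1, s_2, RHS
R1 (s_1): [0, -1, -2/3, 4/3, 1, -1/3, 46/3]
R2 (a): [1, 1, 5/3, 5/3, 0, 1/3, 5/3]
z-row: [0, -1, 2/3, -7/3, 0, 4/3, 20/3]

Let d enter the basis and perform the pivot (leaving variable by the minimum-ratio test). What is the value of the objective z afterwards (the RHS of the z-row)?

9

Ratio test on column d — row 1: (46/3)/(4/3) = 23/2; row 2: (5/3)/(5/3) = 1. Minimum is 1 at row 2 (a leaves); pivot element 5/3.
Pivot on row 2; the z-row RHS becomes 20/3 − (-7/3)·1 = 9.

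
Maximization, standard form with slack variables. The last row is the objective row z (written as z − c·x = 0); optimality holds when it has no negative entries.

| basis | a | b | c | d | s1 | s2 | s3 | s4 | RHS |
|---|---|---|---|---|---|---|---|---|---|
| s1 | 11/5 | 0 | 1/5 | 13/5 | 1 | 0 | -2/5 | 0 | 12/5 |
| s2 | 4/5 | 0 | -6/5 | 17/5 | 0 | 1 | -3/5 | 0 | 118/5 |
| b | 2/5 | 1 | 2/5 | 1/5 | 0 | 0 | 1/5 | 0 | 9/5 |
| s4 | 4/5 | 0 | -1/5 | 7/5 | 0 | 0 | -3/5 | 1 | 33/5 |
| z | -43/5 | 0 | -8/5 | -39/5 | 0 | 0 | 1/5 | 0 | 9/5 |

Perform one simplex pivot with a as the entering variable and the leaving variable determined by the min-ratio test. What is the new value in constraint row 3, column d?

Ratio test on column a — row 1: (12/5)/(11/5) = 12/11; row 2: (118/5)/(4/5) = 59/2; row 3: (9/5)/(2/5) = 9/2; row 4: (33/5)/(4/5) = 33/4. Minimum is 12/11 at row 1 (s1 leaves); pivot element 11/5.
Divide row 1 by 11/5; eliminate column a from the other rows.
Row 3 update in column d: 1/5 − (2/5)·(13/11) = -3/11.

-3/11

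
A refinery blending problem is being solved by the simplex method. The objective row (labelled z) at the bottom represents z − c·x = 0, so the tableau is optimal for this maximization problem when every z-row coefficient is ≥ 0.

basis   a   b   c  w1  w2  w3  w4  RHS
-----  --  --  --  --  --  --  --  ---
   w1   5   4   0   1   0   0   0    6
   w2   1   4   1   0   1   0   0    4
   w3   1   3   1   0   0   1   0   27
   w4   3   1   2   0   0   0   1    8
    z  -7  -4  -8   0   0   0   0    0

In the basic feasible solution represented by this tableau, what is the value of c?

0

c is not in the basis, so in the current basic feasible solution c = 0.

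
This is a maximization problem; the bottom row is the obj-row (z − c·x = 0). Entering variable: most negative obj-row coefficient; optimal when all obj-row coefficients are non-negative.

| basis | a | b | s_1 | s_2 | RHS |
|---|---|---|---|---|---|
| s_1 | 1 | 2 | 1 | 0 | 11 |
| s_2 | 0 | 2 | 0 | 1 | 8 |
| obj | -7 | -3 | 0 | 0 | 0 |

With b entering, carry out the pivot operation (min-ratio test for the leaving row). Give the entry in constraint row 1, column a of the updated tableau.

1

Ratio test on column b — row 1: 11/2 = 11/2; row 2: 8/2 = 4. Minimum is 4 at row 2 (s_2 leaves); pivot element 2.
Divide row 2 by 2; eliminate column b from the other rows.
Row 1 update in column a: 1 − 2·0 = 1.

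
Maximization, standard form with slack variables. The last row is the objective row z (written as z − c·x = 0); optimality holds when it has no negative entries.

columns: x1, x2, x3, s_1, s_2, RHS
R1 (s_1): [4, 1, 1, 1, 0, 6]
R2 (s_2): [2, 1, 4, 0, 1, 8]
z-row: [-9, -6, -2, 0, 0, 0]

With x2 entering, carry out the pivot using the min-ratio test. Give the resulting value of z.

Ratio test on column x2 — row 1: 6/1 = 6; row 2: 8/1 = 8. Minimum is 6 at row 1 (s_1 leaves); pivot element 1.
Pivot on row 1; the z-row RHS becomes 0 − (-6)·6 = 36.

36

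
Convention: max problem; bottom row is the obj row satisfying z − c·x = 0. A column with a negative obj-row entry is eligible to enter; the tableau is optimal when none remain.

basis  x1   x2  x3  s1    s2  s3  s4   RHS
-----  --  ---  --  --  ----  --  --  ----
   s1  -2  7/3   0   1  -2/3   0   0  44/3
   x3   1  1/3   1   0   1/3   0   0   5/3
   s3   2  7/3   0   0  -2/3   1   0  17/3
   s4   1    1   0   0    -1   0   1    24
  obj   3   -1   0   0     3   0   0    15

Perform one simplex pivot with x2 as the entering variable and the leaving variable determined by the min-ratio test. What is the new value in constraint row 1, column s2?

0

Ratio test on column x2 — row 1: (44/3)/(7/3) = 44/7; row 2: (5/3)/(1/3) = 5; row 3: (17/3)/(7/3) = 17/7; row 4: 24/1 = 24. Minimum is 17/7 at row 3 (s3 leaves); pivot element 7/3.
Divide row 3 by 7/3; eliminate column x2 from the other rows.
Row 1 update in column s2: -2/3 − (7/3)·(-2/7) = 0.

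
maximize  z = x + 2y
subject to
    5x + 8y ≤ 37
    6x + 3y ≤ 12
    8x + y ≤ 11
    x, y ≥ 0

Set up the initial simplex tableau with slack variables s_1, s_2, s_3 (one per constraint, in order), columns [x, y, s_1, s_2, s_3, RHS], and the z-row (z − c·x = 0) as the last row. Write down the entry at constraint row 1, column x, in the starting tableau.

Constraint 1 has coefficient 5 on x.

5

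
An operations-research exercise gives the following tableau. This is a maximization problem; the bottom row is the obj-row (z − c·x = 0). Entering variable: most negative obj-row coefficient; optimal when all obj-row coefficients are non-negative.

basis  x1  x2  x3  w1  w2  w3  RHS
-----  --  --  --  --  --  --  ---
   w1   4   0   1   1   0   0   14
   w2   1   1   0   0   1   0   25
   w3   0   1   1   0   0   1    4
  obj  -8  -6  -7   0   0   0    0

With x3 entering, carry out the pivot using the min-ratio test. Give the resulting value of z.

Ratio test on column x3 — row 1: 14/1 = 14; row 2: entry 0 ≤ 0; row 3: 4/1 = 4. Minimum is 4 at row 3 (w3 leaves); pivot element 1.
Pivot on row 3; the obj-row RHS becomes 0 − (-7)·4 = 28.

28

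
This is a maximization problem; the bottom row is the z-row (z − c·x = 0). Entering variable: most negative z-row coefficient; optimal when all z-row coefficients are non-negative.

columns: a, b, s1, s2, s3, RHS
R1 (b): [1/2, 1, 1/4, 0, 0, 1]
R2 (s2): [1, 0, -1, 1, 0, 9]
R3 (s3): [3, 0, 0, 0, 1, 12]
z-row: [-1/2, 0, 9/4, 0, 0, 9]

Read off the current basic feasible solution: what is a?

a is not in the basis, so in the current basic feasible solution a = 0.

0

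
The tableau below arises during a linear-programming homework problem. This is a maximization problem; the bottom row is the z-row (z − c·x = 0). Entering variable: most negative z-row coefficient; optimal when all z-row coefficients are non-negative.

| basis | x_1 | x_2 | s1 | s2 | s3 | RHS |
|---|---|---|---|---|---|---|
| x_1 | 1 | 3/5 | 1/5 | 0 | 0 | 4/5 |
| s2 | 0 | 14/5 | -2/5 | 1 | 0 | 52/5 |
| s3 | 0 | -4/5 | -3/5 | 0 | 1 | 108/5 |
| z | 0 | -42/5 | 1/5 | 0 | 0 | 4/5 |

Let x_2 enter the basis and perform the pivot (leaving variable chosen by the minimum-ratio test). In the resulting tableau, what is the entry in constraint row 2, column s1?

Ratio test on column x_2 — row 1: (4/5)/(3/5) = 4/3; row 2: (52/5)/(14/5) = 26/7; row 3: entry -4/5 ≤ 0. Minimum is 4/3 at row 1 (x_1 leaves); pivot element 3/5.
Divide row 1 by 3/5; eliminate column x_2 from the other rows.
Row 2 update in column s1: -2/5 − (14/5)·(1/3) = -4/3.

-4/3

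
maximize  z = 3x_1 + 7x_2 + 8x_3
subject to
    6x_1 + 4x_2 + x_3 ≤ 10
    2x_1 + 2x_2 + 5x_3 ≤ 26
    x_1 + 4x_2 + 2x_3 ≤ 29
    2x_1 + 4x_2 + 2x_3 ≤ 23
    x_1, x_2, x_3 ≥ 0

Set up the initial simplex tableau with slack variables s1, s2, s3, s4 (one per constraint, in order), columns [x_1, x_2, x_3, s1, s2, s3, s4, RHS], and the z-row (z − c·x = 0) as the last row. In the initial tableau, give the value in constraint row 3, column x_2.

Constraint 3 has coefficient 4 on x_2.

4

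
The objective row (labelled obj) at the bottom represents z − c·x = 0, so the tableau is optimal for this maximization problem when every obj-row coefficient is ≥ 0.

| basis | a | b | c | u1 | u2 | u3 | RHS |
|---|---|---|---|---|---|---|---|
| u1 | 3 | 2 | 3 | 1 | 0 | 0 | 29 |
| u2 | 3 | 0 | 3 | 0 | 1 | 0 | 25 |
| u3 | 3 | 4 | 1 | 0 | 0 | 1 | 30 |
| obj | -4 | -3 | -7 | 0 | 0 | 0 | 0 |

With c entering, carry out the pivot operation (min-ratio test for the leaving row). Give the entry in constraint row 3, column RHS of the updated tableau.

Ratio test on column c — row 1: 29/3 = 29/3; row 2: 25/3 = 25/3; row 3: 30/1 = 30. Minimum is 25/3 at row 2 (u2 leaves); pivot element 3.
Divide row 2 by 3; eliminate column c from the other rows.
Row 3 update in column RHS: 30 − 1·(25/3) = 65/3.

65/3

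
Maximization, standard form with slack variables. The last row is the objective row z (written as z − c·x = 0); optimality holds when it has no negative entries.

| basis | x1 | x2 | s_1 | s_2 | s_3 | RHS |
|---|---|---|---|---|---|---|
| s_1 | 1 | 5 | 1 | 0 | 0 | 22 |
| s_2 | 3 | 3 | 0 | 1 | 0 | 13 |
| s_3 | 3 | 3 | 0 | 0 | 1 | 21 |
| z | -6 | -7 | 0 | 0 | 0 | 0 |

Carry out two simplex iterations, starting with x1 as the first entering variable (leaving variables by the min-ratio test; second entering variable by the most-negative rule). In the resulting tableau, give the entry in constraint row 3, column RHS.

Ratio test on column x1 — row 1: 22/1 = 22; row 2: 13/3 = 13/3; row 3: 21/3 = 7. Minimum is 13/3 at row 2 (s_2 leaves); pivot element 3.
Divide row 2 by 3; eliminate column x1 from the other rows.
Second iteration: most negative z-row entry is -1 in column x2, so x2 enters.
Ratio test on column x2 — row 1: (53/3)/4 = 53/12; row 2: (13/3)/1 = 13/3; row 3: entry 0 ≤ 0. Minimum is 13/3 at row 2 (x1 leaves); pivot element 1.
Divide row 2 by 1; eliminate column x2 from the other rows.
After both pivots, the entry at constraint row 3, column RHS is 8.

8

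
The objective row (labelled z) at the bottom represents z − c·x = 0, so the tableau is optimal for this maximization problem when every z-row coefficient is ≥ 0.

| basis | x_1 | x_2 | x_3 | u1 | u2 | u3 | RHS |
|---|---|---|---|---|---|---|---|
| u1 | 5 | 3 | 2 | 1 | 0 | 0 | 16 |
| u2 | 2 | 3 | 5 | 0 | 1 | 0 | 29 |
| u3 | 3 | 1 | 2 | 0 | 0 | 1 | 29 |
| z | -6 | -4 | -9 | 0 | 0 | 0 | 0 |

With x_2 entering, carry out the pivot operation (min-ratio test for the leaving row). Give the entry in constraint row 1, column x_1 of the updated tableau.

Ratio test on column x_2 — row 1: 16/3 = 16/3; row 2: 29/3 = 29/3; row 3: 29/1 = 29. Minimum is 16/3 at row 1 (u1 leaves); pivot element 3.
Divide row 1 by 3; eliminate column x_2 from the other rows.
In the new row 1, the x_1 entry is the old entry divided by the pivot: 5/3 = 5/3.

5/3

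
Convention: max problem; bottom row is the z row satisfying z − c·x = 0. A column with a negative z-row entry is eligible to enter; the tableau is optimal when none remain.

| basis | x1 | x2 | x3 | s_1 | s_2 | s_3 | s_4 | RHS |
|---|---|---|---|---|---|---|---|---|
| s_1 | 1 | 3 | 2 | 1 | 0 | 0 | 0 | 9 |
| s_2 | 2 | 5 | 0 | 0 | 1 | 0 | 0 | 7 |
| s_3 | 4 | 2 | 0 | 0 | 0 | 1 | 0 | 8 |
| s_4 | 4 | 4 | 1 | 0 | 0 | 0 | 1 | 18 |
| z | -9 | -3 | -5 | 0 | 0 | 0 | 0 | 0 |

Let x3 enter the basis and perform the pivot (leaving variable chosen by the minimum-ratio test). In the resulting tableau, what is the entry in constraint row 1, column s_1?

1/2

Ratio test on column x3 — row 1: 9/2 = 9/2; row 2: entry 0 ≤ 0; row 3: entry 0 ≤ 0; row 4: 18/1 = 18. Minimum is 9/2 at row 1 (s_1 leaves); pivot element 2.
Divide row 1 by 2; eliminate column x3 from the other rows.
In the new row 1, the s_1 entry is the old entry divided by the pivot: 1/2 = 1/2.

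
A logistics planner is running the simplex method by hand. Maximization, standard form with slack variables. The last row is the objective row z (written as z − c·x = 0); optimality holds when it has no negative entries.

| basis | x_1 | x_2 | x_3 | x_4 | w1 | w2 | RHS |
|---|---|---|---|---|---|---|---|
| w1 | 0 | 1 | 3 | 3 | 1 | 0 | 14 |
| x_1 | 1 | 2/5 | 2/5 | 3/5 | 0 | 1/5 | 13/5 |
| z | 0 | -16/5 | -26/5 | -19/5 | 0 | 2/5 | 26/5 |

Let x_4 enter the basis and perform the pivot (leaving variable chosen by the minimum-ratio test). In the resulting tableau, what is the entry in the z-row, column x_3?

Ratio test on column x_4 — row 1: 14/3 = 14/3; row 2: (13/5)/(3/5) = 13/3. Minimum is 13/3 at row 2 (x_1 leaves); pivot element 3/5.
Divide row 2 by 3/5; eliminate column x_4 from the other rows.
z-row update in column x_3: -26/5 − (-19/5)·(2/3) = -8/3.

-8/3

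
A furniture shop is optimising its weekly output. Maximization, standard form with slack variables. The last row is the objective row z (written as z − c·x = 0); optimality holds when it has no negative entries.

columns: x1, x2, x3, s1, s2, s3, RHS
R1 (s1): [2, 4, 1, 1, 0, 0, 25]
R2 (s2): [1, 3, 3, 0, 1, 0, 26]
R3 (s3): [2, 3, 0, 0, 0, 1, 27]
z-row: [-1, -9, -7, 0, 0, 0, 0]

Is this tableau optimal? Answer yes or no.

The z-row has a negative entry -9 in column x2, so it is not optimal.

no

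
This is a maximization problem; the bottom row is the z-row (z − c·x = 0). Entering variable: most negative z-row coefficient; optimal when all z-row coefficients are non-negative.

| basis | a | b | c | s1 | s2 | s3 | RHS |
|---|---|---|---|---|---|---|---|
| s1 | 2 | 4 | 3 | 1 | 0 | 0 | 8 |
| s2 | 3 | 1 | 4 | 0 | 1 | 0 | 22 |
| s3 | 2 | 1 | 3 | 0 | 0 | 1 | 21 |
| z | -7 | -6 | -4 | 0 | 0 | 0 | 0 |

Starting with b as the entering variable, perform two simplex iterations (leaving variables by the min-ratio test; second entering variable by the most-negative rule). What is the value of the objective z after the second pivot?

28

Ratio test on column b — row 1: 8/4 = 2; row 2: 22/1 = 22; row 3: 21/1 = 21. Minimum is 2 at row 1 (s1 leaves); pivot element 4.
Pivot on row 1; the z-row RHS becomes 0 − (-6)·2 = 12.
Next entering variable (most negative z-row entry -4): a.
Ratio test on column a — row 1: 2/(1/2) = 4; row 2: 20/(5/2) = 8; row 3: 19/(3/2) = 38/3. Minimum is 4 at row 1 (b leaves); pivot element 1/2.
After the second pivot the z-row RHS is 12 − (-4)·4 = 28.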